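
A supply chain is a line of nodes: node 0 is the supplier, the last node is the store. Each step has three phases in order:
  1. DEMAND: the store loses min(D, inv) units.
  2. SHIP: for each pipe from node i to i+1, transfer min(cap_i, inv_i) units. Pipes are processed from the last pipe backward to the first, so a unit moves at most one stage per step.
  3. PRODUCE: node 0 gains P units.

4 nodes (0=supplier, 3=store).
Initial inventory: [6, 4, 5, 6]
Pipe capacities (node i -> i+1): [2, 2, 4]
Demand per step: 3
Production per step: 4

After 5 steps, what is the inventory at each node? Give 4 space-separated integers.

Step 1: demand=3,sold=3 ship[2->3]=4 ship[1->2]=2 ship[0->1]=2 prod=4 -> inv=[8 4 3 7]
Step 2: demand=3,sold=3 ship[2->3]=3 ship[1->2]=2 ship[0->1]=2 prod=4 -> inv=[10 4 2 7]
Step 3: demand=3,sold=3 ship[2->3]=2 ship[1->2]=2 ship[0->1]=2 prod=4 -> inv=[12 4 2 6]
Step 4: demand=3,sold=3 ship[2->3]=2 ship[1->2]=2 ship[0->1]=2 prod=4 -> inv=[14 4 2 5]
Step 5: demand=3,sold=3 ship[2->3]=2 ship[1->2]=2 ship[0->1]=2 prod=4 -> inv=[16 4 2 4]

16 4 2 4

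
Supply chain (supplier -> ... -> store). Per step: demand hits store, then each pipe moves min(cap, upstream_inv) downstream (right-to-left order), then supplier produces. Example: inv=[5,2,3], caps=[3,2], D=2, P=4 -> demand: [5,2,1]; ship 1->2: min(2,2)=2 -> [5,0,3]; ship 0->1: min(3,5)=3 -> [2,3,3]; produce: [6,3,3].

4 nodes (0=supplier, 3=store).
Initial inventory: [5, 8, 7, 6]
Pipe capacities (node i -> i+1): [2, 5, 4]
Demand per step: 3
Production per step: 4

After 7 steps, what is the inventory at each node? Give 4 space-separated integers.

Step 1: demand=3,sold=3 ship[2->3]=4 ship[1->2]=5 ship[0->1]=2 prod=4 -> inv=[7 5 8 7]
Step 2: demand=3,sold=3 ship[2->3]=4 ship[1->2]=5 ship[0->1]=2 prod=4 -> inv=[9 2 9 8]
Step 3: demand=3,sold=3 ship[2->3]=4 ship[1->2]=2 ship[0->1]=2 prod=4 -> inv=[11 2 7 9]
Step 4: demand=3,sold=3 ship[2->3]=4 ship[1->2]=2 ship[0->1]=2 prod=4 -> inv=[13 2 5 10]
Step 5: demand=3,sold=3 ship[2->3]=4 ship[1->2]=2 ship[0->1]=2 prod=4 -> inv=[15 2 3 11]
Step 6: demand=3,sold=3 ship[2->3]=3 ship[1->2]=2 ship[0->1]=2 prod=4 -> inv=[17 2 2 11]
Step 7: demand=3,sold=3 ship[2->3]=2 ship[1->2]=2 ship[0->1]=2 prod=4 -> inv=[19 2 2 10]

19 2 2 10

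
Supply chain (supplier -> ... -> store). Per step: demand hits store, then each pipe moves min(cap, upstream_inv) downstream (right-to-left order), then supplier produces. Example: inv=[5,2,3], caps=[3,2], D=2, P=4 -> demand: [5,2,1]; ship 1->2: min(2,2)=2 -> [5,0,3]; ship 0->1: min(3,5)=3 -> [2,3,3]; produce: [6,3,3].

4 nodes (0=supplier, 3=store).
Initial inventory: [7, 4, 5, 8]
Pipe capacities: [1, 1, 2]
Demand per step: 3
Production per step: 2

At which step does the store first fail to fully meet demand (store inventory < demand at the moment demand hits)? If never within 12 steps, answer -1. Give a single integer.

Step 1: demand=3,sold=3 ship[2->3]=2 ship[1->2]=1 ship[0->1]=1 prod=2 -> [8 4 4 7]
Step 2: demand=3,sold=3 ship[2->3]=2 ship[1->2]=1 ship[0->1]=1 prod=2 -> [9 4 3 6]
Step 3: demand=3,sold=3 ship[2->3]=2 ship[1->2]=1 ship[0->1]=1 prod=2 -> [10 4 2 5]
Step 4: demand=3,sold=3 ship[2->3]=2 ship[1->2]=1 ship[0->1]=1 prod=2 -> [11 4 1 4]
Step 5: demand=3,sold=3 ship[2->3]=1 ship[1->2]=1 ship[0->1]=1 prod=2 -> [12 4 1 2]
Step 6: demand=3,sold=2 ship[2->3]=1 ship[1->2]=1 ship[0->1]=1 prod=2 -> [13 4 1 1]
Step 7: demand=3,sold=1 ship[2->3]=1 ship[1->2]=1 ship[0->1]=1 prod=2 -> [14 4 1 1]
Step 8: demand=3,sold=1 ship[2->3]=1 ship[1->2]=1 ship[0->1]=1 prod=2 -> [15 4 1 1]
Step 9: demand=3,sold=1 ship[2->3]=1 ship[1->2]=1 ship[0->1]=1 prod=2 -> [16 4 1 1]
Step 10: demand=3,sold=1 ship[2->3]=1 ship[1->2]=1 ship[0->1]=1 prod=2 -> [17 4 1 1]
Step 11: demand=3,sold=1 ship[2->3]=1 ship[1->2]=1 ship[0->1]=1 prod=2 -> [18 4 1 1]
Step 12: demand=3,sold=1 ship[2->3]=1 ship[1->2]=1 ship[0->1]=1 prod=2 -> [19 4 1 1]
First stockout at step 6

6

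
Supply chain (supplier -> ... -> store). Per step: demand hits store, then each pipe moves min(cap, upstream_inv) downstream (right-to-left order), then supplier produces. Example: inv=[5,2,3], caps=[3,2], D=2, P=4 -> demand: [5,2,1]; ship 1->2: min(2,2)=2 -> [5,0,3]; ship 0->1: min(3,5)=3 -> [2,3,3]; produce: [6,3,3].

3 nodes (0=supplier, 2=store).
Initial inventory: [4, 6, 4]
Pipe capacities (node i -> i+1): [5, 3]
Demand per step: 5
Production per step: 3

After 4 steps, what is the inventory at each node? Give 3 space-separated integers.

Step 1: demand=5,sold=4 ship[1->2]=3 ship[0->1]=4 prod=3 -> inv=[3 7 3]
Step 2: demand=5,sold=3 ship[1->2]=3 ship[0->1]=3 prod=3 -> inv=[3 7 3]
Step 3: demand=5,sold=3 ship[1->2]=3 ship[0->1]=3 prod=3 -> inv=[3 7 3]
Step 4: demand=5,sold=3 ship[1->2]=3 ship[0->1]=3 prod=3 -> inv=[3 7 3]

3 7 3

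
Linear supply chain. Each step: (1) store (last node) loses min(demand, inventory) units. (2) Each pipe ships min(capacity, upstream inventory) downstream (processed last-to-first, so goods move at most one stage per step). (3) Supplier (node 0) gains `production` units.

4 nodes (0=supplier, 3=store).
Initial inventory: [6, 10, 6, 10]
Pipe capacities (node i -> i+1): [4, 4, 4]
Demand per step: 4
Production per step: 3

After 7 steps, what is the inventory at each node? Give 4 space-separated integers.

Step 1: demand=4,sold=4 ship[2->3]=4 ship[1->2]=4 ship[0->1]=4 prod=3 -> inv=[5 10 6 10]
Step 2: demand=4,sold=4 ship[2->3]=4 ship[1->2]=4 ship[0->1]=4 prod=3 -> inv=[4 10 6 10]
Step 3: demand=4,sold=4 ship[2->3]=4 ship[1->2]=4 ship[0->1]=4 prod=3 -> inv=[3 10 6 10]
Step 4: demand=4,sold=4 ship[2->3]=4 ship[1->2]=4 ship[0->1]=3 prod=3 -> inv=[3 9 6 10]
Step 5: demand=4,sold=4 ship[2->3]=4 ship[1->2]=4 ship[0->1]=3 prod=3 -> inv=[3 8 6 10]
Step 6: demand=4,sold=4 ship[2->3]=4 ship[1->2]=4 ship[0->1]=3 prod=3 -> inv=[3 7 6 10]
Step 7: demand=4,sold=4 ship[2->3]=4 ship[1->2]=4 ship[0->1]=3 prod=3 -> inv=[3 6 6 10]

3 6 6 10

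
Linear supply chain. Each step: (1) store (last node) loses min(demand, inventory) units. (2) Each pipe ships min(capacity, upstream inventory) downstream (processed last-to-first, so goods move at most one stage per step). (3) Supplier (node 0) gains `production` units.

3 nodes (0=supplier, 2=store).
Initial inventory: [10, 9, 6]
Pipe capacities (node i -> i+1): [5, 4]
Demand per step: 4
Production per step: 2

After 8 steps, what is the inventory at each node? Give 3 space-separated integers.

Step 1: demand=4,sold=4 ship[1->2]=4 ship[0->1]=5 prod=2 -> inv=[7 10 6]
Step 2: demand=4,sold=4 ship[1->2]=4 ship[0->1]=5 prod=2 -> inv=[4 11 6]
Step 3: demand=4,sold=4 ship[1->2]=4 ship[0->1]=4 prod=2 -> inv=[2 11 6]
Step 4: demand=4,sold=4 ship[1->2]=4 ship[0->1]=2 prod=2 -> inv=[2 9 6]
Step 5: demand=4,sold=4 ship[1->2]=4 ship[0->1]=2 prod=2 -> inv=[2 7 6]
Step 6: demand=4,sold=4 ship[1->2]=4 ship[0->1]=2 prod=2 -> inv=[2 5 6]
Step 7: demand=4,sold=4 ship[1->2]=4 ship[0->1]=2 prod=2 -> inv=[2 3 6]
Step 8: demand=4,sold=4 ship[1->2]=3 ship[0->1]=2 prod=2 -> inv=[2 2 5]

2 2 5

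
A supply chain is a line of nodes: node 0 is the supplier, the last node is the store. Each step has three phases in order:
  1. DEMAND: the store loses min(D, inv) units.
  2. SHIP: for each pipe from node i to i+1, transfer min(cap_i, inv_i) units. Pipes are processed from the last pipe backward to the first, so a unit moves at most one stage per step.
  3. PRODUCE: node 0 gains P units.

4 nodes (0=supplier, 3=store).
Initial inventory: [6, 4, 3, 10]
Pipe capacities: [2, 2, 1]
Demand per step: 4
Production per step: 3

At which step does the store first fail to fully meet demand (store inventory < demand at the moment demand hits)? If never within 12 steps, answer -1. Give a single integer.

Step 1: demand=4,sold=4 ship[2->3]=1 ship[1->2]=2 ship[0->1]=2 prod=3 -> [7 4 4 7]
Step 2: demand=4,sold=4 ship[2->3]=1 ship[1->2]=2 ship[0->1]=2 prod=3 -> [8 4 5 4]
Step 3: demand=4,sold=4 ship[2->3]=1 ship[1->2]=2 ship[0->1]=2 prod=3 -> [9 4 6 1]
Step 4: demand=4,sold=1 ship[2->3]=1 ship[1->2]=2 ship[0->1]=2 prod=3 -> [10 4 7 1]
Step 5: demand=4,sold=1 ship[2->3]=1 ship[1->2]=2 ship[0->1]=2 prod=3 -> [11 4 8 1]
Step 6: demand=4,sold=1 ship[2->3]=1 ship[1->2]=2 ship[0->1]=2 prod=3 -> [12 4 9 1]
Step 7: demand=4,sold=1 ship[2->3]=1 ship[1->2]=2 ship[0->1]=2 prod=3 -> [13 4 10 1]
Step 8: demand=4,sold=1 ship[2->3]=1 ship[1->2]=2 ship[0->1]=2 prod=3 -> [14 4 11 1]
Step 9: demand=4,sold=1 ship[2->3]=1 ship[1->2]=2 ship[0->1]=2 prod=3 -> [15 4 12 1]
Step 10: demand=4,sold=1 ship[2->3]=1 ship[1->2]=2 ship[0->1]=2 prod=3 -> [16 4 13 1]
Step 11: demand=4,sold=1 ship[2->3]=1 ship[1->2]=2 ship[0->1]=2 prod=3 -> [17 4 14 1]
Step 12: demand=4,sold=1 ship[2->3]=1 ship[1->2]=2 ship[0->1]=2 prod=3 -> [18 4 15 1]
First stockout at step 4

4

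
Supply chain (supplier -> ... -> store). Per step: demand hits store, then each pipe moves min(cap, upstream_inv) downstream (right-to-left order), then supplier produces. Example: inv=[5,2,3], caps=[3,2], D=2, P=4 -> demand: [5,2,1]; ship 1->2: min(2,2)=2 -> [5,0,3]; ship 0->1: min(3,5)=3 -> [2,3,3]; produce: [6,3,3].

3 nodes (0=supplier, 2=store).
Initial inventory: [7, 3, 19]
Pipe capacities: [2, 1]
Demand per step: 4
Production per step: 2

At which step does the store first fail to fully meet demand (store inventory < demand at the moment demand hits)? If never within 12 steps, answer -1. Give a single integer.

Step 1: demand=4,sold=4 ship[1->2]=1 ship[0->1]=2 prod=2 -> [7 4 16]
Step 2: demand=4,sold=4 ship[1->2]=1 ship[0->1]=2 prod=2 -> [7 5 13]
Step 3: demand=4,sold=4 ship[1->2]=1 ship[0->1]=2 prod=2 -> [7 6 10]
Step 4: demand=4,sold=4 ship[1->2]=1 ship[0->1]=2 prod=2 -> [7 7 7]
Step 5: demand=4,sold=4 ship[1->2]=1 ship[0->1]=2 prod=2 -> [7 8 4]
Step 6: demand=4,sold=4 ship[1->2]=1 ship[0->1]=2 prod=2 -> [7 9 1]
Step 7: demand=4,sold=1 ship[1->2]=1 ship[0->1]=2 prod=2 -> [7 10 1]
Step 8: demand=4,sold=1 ship[1->2]=1 ship[0->1]=2 prod=2 -> [7 11 1]
Step 9: demand=4,sold=1 ship[1->2]=1 ship[0->1]=2 prod=2 -> [7 12 1]
Step 10: demand=4,sold=1 ship[1->2]=1 ship[0->1]=2 prod=2 -> [7 13 1]
Step 11: demand=4,sold=1 ship[1->2]=1 ship[0->1]=2 prod=2 -> [7 14 1]
Step 12: demand=4,sold=1 ship[1->2]=1 ship[0->1]=2 prod=2 -> [7 15 1]
First stockout at step 7

7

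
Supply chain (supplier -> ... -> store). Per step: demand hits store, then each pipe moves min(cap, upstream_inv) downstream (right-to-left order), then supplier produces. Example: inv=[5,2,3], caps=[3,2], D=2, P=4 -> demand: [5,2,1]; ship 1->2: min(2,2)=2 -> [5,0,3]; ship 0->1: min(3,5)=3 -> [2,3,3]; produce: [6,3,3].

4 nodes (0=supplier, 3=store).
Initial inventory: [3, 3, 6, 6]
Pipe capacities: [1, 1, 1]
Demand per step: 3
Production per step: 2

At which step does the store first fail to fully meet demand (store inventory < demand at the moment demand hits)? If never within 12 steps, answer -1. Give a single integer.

Step 1: demand=3,sold=3 ship[2->3]=1 ship[1->2]=1 ship[0->1]=1 prod=2 -> [4 3 6 4]
Step 2: demand=3,sold=3 ship[2->3]=1 ship[1->2]=1 ship[0->1]=1 prod=2 -> [5 3 6 2]
Step 3: demand=3,sold=2 ship[2->3]=1 ship[1->2]=1 ship[0->1]=1 prod=2 -> [6 3 6 1]
Step 4: demand=3,sold=1 ship[2->3]=1 ship[1->2]=1 ship[0->1]=1 prod=2 -> [7 3 6 1]
Step 5: demand=3,sold=1 ship[2->3]=1 ship[1->2]=1 ship[0->1]=1 prod=2 -> [8 3 6 1]
Step 6: demand=3,sold=1 ship[2->3]=1 ship[1->2]=1 ship[0->1]=1 prod=2 -> [9 3 6 1]
Step 7: demand=3,sold=1 ship[2->3]=1 ship[1->2]=1 ship[0->1]=1 prod=2 -> [10 3 6 1]
Step 8: demand=3,sold=1 ship[2->3]=1 ship[1->2]=1 ship[0->1]=1 prod=2 -> [11 3 6 1]
Step 9: demand=3,sold=1 ship[2->3]=1 ship[1->2]=1 ship[0->1]=1 prod=2 -> [12 3 6 1]
Step 10: demand=3,sold=1 ship[2->3]=1 ship[1->2]=1 ship[0->1]=1 prod=2 -> [13 3 6 1]
Step 11: demand=3,sold=1 ship[2->3]=1 ship[1->2]=1 ship[0->1]=1 prod=2 -> [14 3 6 1]
Step 12: demand=3,sold=1 ship[2->3]=1 ship[1->2]=1 ship[0->1]=1 prod=2 -> [15 3 6 1]
First stockout at step 3

3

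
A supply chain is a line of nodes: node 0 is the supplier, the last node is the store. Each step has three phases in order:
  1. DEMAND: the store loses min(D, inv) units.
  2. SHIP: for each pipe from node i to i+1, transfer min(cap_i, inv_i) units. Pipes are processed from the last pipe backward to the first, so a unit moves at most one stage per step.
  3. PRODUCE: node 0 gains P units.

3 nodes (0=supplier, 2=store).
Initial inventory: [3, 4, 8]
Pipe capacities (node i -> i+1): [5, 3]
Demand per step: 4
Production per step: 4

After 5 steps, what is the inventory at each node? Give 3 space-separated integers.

Step 1: demand=4,sold=4 ship[1->2]=3 ship[0->1]=3 prod=4 -> inv=[4 4 7]
Step 2: demand=4,sold=4 ship[1->2]=3 ship[0->1]=4 prod=4 -> inv=[4 5 6]
Step 3: demand=4,sold=4 ship[1->2]=3 ship[0->1]=4 prod=4 -> inv=[4 6 5]
Step 4: demand=4,sold=4 ship[1->2]=3 ship[0->1]=4 prod=4 -> inv=[4 7 4]
Step 5: demand=4,sold=4 ship[1->2]=3 ship[0->1]=4 prod=4 -> inv=[4 8 3]

4 8 3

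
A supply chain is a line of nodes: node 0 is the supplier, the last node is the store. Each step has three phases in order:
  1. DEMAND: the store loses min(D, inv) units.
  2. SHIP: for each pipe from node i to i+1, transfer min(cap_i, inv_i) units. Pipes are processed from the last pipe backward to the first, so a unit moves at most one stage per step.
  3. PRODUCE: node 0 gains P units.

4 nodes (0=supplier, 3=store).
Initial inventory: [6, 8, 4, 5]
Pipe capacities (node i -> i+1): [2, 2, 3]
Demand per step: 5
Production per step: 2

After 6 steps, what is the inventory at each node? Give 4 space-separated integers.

Step 1: demand=5,sold=5 ship[2->3]=3 ship[1->2]=2 ship[0->1]=2 prod=2 -> inv=[6 8 3 3]
Step 2: demand=5,sold=3 ship[2->3]=3 ship[1->2]=2 ship[0->1]=2 prod=2 -> inv=[6 8 2 3]
Step 3: demand=5,sold=3 ship[2->3]=2 ship[1->2]=2 ship[0->1]=2 prod=2 -> inv=[6 8 2 2]
Step 4: demand=5,sold=2 ship[2->3]=2 ship[1->2]=2 ship[0->1]=2 prod=2 -> inv=[6 8 2 2]
Step 5: demand=5,sold=2 ship[2->3]=2 ship[1->2]=2 ship[0->1]=2 prod=2 -> inv=[6 8 2 2]
Step 6: demand=5,sold=2 ship[2->3]=2 ship[1->2]=2 ship[0->1]=2 prod=2 -> inv=[6 8 2 2]

6 8 2 2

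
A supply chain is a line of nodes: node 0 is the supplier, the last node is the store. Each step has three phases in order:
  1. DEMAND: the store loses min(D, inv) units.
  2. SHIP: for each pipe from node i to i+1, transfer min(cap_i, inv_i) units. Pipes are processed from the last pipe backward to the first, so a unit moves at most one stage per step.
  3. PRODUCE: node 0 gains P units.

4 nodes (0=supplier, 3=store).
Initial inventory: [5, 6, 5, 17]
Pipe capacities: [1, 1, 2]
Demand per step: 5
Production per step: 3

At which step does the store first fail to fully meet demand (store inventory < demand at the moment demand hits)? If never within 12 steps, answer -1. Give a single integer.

Step 1: demand=5,sold=5 ship[2->3]=2 ship[1->2]=1 ship[0->1]=1 prod=3 -> [7 6 4 14]
Step 2: demand=5,sold=5 ship[2->3]=2 ship[1->2]=1 ship[0->1]=1 prod=3 -> [9 6 3 11]
Step 3: demand=5,sold=5 ship[2->3]=2 ship[1->2]=1 ship[0->1]=1 prod=3 -> [11 6 2 8]
Step 4: demand=5,sold=5 ship[2->3]=2 ship[1->2]=1 ship[0->1]=1 prod=3 -> [13 6 1 5]
Step 5: demand=5,sold=5 ship[2->3]=1 ship[1->2]=1 ship[0->1]=1 prod=3 -> [15 6 1 1]
Step 6: demand=5,sold=1 ship[2->3]=1 ship[1->2]=1 ship[0->1]=1 prod=3 -> [17 6 1 1]
Step 7: demand=5,sold=1 ship[2->3]=1 ship[1->2]=1 ship[0->1]=1 prod=3 -> [19 6 1 1]
Step 8: demand=5,sold=1 ship[2->3]=1 ship[1->2]=1 ship[0->1]=1 prod=3 -> [21 6 1 1]
Step 9: demand=5,sold=1 ship[2->3]=1 ship[1->2]=1 ship[0->1]=1 prod=3 -> [23 6 1 1]
Step 10: demand=5,sold=1 ship[2->3]=1 ship[1->2]=1 ship[0->1]=1 prod=3 -> [25 6 1 1]
Step 11: demand=5,sold=1 ship[2->3]=1 ship[1->2]=1 ship[0->1]=1 prod=3 -> [27 6 1 1]
Step 12: demand=5,sold=1 ship[2->3]=1 ship[1->2]=1 ship[0->1]=1 prod=3 -> [29 6 1 1]
First stockout at step 6

6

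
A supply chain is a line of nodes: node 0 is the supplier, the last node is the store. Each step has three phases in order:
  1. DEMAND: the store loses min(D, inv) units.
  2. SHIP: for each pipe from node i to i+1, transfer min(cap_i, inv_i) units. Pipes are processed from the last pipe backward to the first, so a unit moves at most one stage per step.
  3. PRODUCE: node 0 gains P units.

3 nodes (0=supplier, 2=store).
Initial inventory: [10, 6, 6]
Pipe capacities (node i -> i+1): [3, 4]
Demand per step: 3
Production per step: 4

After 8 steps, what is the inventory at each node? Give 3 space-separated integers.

Step 1: demand=3,sold=3 ship[1->2]=4 ship[0->1]=3 prod=4 -> inv=[11 5 7]
Step 2: demand=3,sold=3 ship[1->2]=4 ship[0->1]=3 prod=4 -> inv=[12 4 8]
Step 3: demand=3,sold=3 ship[1->2]=4 ship[0->1]=3 prod=4 -> inv=[13 3 9]
Step 4: demand=3,sold=3 ship[1->2]=3 ship[0->1]=3 prod=4 -> inv=[14 3 9]
Step 5: demand=3,sold=3 ship[1->2]=3 ship[0->1]=3 prod=4 -> inv=[15 3 9]
Step 6: demand=3,sold=3 ship[1->2]=3 ship[0->1]=3 prod=4 -> inv=[16 3 9]
Step 7: demand=3,sold=3 ship[1->2]=3 ship[0->1]=3 prod=4 -> inv=[17 3 9]
Step 8: demand=3,sold=3 ship[1->2]=3 ship[0->1]=3 prod=4 -> inv=[18 3 9]

18 3 9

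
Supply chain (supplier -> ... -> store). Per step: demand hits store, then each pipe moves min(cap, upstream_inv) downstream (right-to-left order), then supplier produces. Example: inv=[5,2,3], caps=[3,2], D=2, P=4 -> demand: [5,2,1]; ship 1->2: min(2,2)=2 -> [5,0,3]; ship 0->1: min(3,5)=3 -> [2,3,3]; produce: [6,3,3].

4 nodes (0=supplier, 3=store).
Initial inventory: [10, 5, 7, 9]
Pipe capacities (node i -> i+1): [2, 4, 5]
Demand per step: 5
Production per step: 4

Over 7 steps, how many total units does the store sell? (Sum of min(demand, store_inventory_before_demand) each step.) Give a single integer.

Step 1: sold=5 (running total=5) -> [12 3 6 9]
Step 2: sold=5 (running total=10) -> [14 2 4 9]
Step 3: sold=5 (running total=15) -> [16 2 2 8]
Step 4: sold=5 (running total=20) -> [18 2 2 5]
Step 5: sold=5 (running total=25) -> [20 2 2 2]
Step 6: sold=2 (running total=27) -> [22 2 2 2]
Step 7: sold=2 (running total=29) -> [24 2 2 2]

Answer: 29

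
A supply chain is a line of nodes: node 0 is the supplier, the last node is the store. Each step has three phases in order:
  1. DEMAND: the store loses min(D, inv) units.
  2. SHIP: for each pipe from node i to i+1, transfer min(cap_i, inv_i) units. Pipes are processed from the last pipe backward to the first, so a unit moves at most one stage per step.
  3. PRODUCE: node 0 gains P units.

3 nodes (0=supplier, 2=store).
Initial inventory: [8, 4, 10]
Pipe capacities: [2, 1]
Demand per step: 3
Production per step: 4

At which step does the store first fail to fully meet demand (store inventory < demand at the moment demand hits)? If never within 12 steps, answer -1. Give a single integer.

Step 1: demand=3,sold=3 ship[1->2]=1 ship[0->1]=2 prod=4 -> [10 5 8]
Step 2: demand=3,sold=3 ship[1->2]=1 ship[0->1]=2 prod=4 -> [12 6 6]
Step 3: demand=3,sold=3 ship[1->2]=1 ship[0->1]=2 prod=4 -> [14 7 4]
Step 4: demand=3,sold=3 ship[1->2]=1 ship[0->1]=2 prod=4 -> [16 8 2]
Step 5: demand=3,sold=2 ship[1->2]=1 ship[0->1]=2 prod=4 -> [18 9 1]
Step 6: demand=3,sold=1 ship[1->2]=1 ship[0->1]=2 prod=4 -> [20 10 1]
Step 7: demand=3,sold=1 ship[1->2]=1 ship[0->1]=2 prod=4 -> [22 11 1]
Step 8: demand=3,sold=1 ship[1->2]=1 ship[0->1]=2 prod=4 -> [24 12 1]
Step 9: demand=3,sold=1 ship[1->2]=1 ship[0->1]=2 prod=4 -> [26 13 1]
Step 10: demand=3,sold=1 ship[1->2]=1 ship[0->1]=2 prod=4 -> [28 14 1]
Step 11: demand=3,sold=1 ship[1->2]=1 ship[0->1]=2 prod=4 -> [30 15 1]
Step 12: demand=3,sold=1 ship[1->2]=1 ship[0->1]=2 prod=4 -> [32 16 1]
First stockout at step 5

5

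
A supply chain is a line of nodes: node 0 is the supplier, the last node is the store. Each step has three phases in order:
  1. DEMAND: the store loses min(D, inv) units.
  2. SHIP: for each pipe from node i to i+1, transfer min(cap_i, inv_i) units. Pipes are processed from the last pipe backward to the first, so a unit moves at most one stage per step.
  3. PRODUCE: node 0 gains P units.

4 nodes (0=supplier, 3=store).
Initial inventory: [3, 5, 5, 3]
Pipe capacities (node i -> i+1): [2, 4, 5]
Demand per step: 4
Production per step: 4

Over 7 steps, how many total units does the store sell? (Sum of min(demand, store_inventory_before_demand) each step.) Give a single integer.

Step 1: sold=3 (running total=3) -> [5 3 4 5]
Step 2: sold=4 (running total=7) -> [7 2 3 5]
Step 3: sold=4 (running total=11) -> [9 2 2 4]
Step 4: sold=4 (running total=15) -> [11 2 2 2]
Step 5: sold=2 (running total=17) -> [13 2 2 2]
Step 6: sold=2 (running total=19) -> [15 2 2 2]
Step 7: sold=2 (running total=21) -> [17 2 2 2]

Answer: 21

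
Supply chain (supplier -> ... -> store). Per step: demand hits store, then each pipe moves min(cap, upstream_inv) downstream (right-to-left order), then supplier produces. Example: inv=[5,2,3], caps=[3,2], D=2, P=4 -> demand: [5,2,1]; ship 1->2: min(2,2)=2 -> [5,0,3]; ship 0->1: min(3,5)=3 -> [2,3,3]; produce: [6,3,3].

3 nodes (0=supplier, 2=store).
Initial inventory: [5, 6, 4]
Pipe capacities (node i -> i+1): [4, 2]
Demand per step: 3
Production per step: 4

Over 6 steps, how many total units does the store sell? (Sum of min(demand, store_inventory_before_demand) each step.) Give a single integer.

Answer: 14

Derivation:
Step 1: sold=3 (running total=3) -> [5 8 3]
Step 2: sold=3 (running total=6) -> [5 10 2]
Step 3: sold=2 (running total=8) -> [5 12 2]
Step 4: sold=2 (running total=10) -> [5 14 2]
Step 5: sold=2 (running total=12) -> [5 16 2]
Step 6: sold=2 (running total=14) -> [5 18 2]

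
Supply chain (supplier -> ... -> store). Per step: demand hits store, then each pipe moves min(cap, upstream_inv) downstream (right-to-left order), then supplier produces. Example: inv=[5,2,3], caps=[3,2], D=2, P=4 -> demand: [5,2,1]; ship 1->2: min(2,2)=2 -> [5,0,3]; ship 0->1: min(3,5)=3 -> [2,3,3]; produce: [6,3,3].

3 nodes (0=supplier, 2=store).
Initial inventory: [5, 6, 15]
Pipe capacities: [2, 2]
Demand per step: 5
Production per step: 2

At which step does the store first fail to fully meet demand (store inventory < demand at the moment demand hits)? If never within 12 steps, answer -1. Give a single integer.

Step 1: demand=5,sold=5 ship[1->2]=2 ship[0->1]=2 prod=2 -> [5 6 12]
Step 2: demand=5,sold=5 ship[1->2]=2 ship[0->1]=2 prod=2 -> [5 6 9]
Step 3: demand=5,sold=5 ship[1->2]=2 ship[0->1]=2 prod=2 -> [5 6 6]
Step 4: demand=5,sold=5 ship[1->2]=2 ship[0->1]=2 prod=2 -> [5 6 3]
Step 5: demand=5,sold=3 ship[1->2]=2 ship[0->1]=2 prod=2 -> [5 6 2]
Step 6: demand=5,sold=2 ship[1->2]=2 ship[0->1]=2 prod=2 -> [5 6 2]
Step 7: demand=5,sold=2 ship[1->2]=2 ship[0->1]=2 prod=2 -> [5 6 2]
Step 8: demand=5,sold=2 ship[1->2]=2 ship[0->1]=2 prod=2 -> [5 6 2]
Step 9: demand=5,sold=2 ship[1->2]=2 ship[0->1]=2 prod=2 -> [5 6 2]
Step 10: demand=5,sold=2 ship[1->2]=2 ship[0->1]=2 prod=2 -> [5 6 2]
Step 11: demand=5,sold=2 ship[1->2]=2 ship[0->1]=2 prod=2 -> [5 6 2]
Step 12: demand=5,sold=2 ship[1->2]=2 ship[0->1]=2 prod=2 -> [5 6 2]
First stockout at step 5

5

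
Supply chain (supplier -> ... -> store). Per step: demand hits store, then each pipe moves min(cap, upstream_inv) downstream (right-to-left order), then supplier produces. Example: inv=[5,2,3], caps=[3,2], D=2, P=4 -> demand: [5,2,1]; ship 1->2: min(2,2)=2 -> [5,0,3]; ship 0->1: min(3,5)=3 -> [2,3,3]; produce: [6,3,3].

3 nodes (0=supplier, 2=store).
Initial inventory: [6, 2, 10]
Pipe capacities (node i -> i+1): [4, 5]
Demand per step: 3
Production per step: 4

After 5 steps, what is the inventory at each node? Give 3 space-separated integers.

Step 1: demand=3,sold=3 ship[1->2]=2 ship[0->1]=4 prod=4 -> inv=[6 4 9]
Step 2: demand=3,sold=3 ship[1->2]=4 ship[0->1]=4 prod=4 -> inv=[6 4 10]
Step 3: demand=3,sold=3 ship[1->2]=4 ship[0->1]=4 prod=4 -> inv=[6 4 11]
Step 4: demand=3,sold=3 ship[1->2]=4 ship[0->1]=4 prod=4 -> inv=[6 4 12]
Step 5: demand=3,sold=3 ship[1->2]=4 ship[0->1]=4 prod=4 -> inv=[6 4 13]

6 4 13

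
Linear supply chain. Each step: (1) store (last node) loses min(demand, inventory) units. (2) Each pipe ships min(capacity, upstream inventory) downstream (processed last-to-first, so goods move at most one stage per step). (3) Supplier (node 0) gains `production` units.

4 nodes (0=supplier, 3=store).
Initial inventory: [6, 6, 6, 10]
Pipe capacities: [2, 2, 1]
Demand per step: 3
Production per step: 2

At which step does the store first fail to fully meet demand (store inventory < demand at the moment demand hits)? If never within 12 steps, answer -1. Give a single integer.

Step 1: demand=3,sold=3 ship[2->3]=1 ship[1->2]=2 ship[0->1]=2 prod=2 -> [6 6 7 8]
Step 2: demand=3,sold=3 ship[2->3]=1 ship[1->2]=2 ship[0->1]=2 prod=2 -> [6 6 8 6]
Step 3: demand=3,sold=3 ship[2->3]=1 ship[1->2]=2 ship[0->1]=2 prod=2 -> [6 6 9 4]
Step 4: demand=3,sold=3 ship[2->3]=1 ship[1->2]=2 ship[0->1]=2 prod=2 -> [6 6 10 2]
Step 5: demand=3,sold=2 ship[2->3]=1 ship[1->2]=2 ship[0->1]=2 prod=2 -> [6 6 11 1]
Step 6: demand=3,sold=1 ship[2->3]=1 ship[1->2]=2 ship[0->1]=2 prod=2 -> [6 6 12 1]
Step 7: demand=3,sold=1 ship[2->3]=1 ship[1->2]=2 ship[0->1]=2 prod=2 -> [6 6 13 1]
Step 8: demand=3,sold=1 ship[2->3]=1 ship[1->2]=2 ship[0->1]=2 prod=2 -> [6 6 14 1]
Step 9: demand=3,sold=1 ship[2->3]=1 ship[1->2]=2 ship[0->1]=2 prod=2 -> [6 6 15 1]
Step 10: demand=3,sold=1 ship[2->3]=1 ship[1->2]=2 ship[0->1]=2 prod=2 -> [6 6 16 1]
Step 11: demand=3,sold=1 ship[2->3]=1 ship[1->2]=2 ship[0->1]=2 prod=2 -> [6 6 17 1]
Step 12: demand=3,sold=1 ship[2->3]=1 ship[1->2]=2 ship[0->1]=2 prod=2 -> [6 6 18 1]
First stockout at step 5

5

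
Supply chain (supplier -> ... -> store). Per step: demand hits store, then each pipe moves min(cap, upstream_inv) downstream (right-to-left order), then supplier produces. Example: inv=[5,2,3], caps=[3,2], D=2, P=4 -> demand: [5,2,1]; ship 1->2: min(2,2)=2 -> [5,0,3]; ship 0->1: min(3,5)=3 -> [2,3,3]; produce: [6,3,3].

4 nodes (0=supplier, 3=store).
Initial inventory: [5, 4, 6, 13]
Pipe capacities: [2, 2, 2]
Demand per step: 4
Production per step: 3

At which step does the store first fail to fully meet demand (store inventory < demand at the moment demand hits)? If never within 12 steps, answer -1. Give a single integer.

Step 1: demand=4,sold=4 ship[2->3]=2 ship[1->2]=2 ship[0->1]=2 prod=3 -> [6 4 6 11]
Step 2: demand=4,sold=4 ship[2->3]=2 ship[1->2]=2 ship[0->1]=2 prod=3 -> [7 4 6 9]
Step 3: demand=4,sold=4 ship[2->3]=2 ship[1->2]=2 ship[0->1]=2 prod=3 -> [8 4 6 7]
Step 4: demand=4,sold=4 ship[2->3]=2 ship[1->2]=2 ship[0->1]=2 prod=3 -> [9 4 6 5]
Step 5: demand=4,sold=4 ship[2->3]=2 ship[1->2]=2 ship[0->1]=2 prod=3 -> [10 4 6 3]
Step 6: demand=4,sold=3 ship[2->3]=2 ship[1->2]=2 ship[0->1]=2 prod=3 -> [11 4 6 2]
Step 7: demand=4,sold=2 ship[2->3]=2 ship[1->2]=2 ship[0->1]=2 prod=3 -> [12 4 6 2]
Step 8: demand=4,sold=2 ship[2->3]=2 ship[1->2]=2 ship[0->1]=2 prod=3 -> [13 4 6 2]
Step 9: demand=4,sold=2 ship[2->3]=2 ship[1->2]=2 ship[0->1]=2 prod=3 -> [14 4 6 2]
Step 10: demand=4,sold=2 ship[2->3]=2 ship[1->2]=2 ship[0->1]=2 prod=3 -> [15 4 6 2]
Step 11: demand=4,sold=2 ship[2->3]=2 ship[1->2]=2 ship[0->1]=2 prod=3 -> [16 4 6 2]
Step 12: demand=4,sold=2 ship[2->3]=2 ship[1->2]=2 ship[0->1]=2 prod=3 -> [17 4 6 2]
First stockout at step 6

6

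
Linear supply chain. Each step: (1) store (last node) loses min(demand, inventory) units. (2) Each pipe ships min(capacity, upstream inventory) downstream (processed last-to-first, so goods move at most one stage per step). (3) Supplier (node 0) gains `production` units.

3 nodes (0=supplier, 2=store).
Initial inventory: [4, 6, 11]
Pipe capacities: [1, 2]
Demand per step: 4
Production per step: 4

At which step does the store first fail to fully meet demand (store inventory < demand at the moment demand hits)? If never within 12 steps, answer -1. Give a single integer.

Step 1: demand=4,sold=4 ship[1->2]=2 ship[0->1]=1 prod=4 -> [7 5 9]
Step 2: demand=4,sold=4 ship[1->2]=2 ship[0->1]=1 prod=4 -> [10 4 7]
Step 3: demand=4,sold=4 ship[1->2]=2 ship[0->1]=1 prod=4 -> [13 3 5]
Step 4: demand=4,sold=4 ship[1->2]=2 ship[0->1]=1 prod=4 -> [16 2 3]
Step 5: demand=4,sold=3 ship[1->2]=2 ship[0->1]=1 prod=4 -> [19 1 2]
Step 6: demand=4,sold=2 ship[1->2]=1 ship[0->1]=1 prod=4 -> [22 1 1]
Step 7: demand=4,sold=1 ship[1->2]=1 ship[0->1]=1 prod=4 -> [25 1 1]
Step 8: demand=4,sold=1 ship[1->2]=1 ship[0->1]=1 prod=4 -> [28 1 1]
Step 9: demand=4,sold=1 ship[1->2]=1 ship[0->1]=1 prod=4 -> [31 1 1]
Step 10: demand=4,sold=1 ship[1->2]=1 ship[0->1]=1 prod=4 -> [34 1 1]
Step 11: demand=4,sold=1 ship[1->2]=1 ship[0->1]=1 prod=4 -> [37 1 1]
Step 12: demand=4,sold=1 ship[1->2]=1 ship[0->1]=1 prod=4 -> [40 1 1]
First stockout at step 5

5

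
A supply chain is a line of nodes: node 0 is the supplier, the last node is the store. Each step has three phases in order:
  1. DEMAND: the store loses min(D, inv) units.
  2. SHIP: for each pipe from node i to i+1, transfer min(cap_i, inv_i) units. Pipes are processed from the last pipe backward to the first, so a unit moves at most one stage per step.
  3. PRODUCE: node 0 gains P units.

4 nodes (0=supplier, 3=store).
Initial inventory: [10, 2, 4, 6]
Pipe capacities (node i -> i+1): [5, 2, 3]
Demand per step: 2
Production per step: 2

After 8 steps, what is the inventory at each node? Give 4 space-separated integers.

Step 1: demand=2,sold=2 ship[2->3]=3 ship[1->2]=2 ship[0->1]=5 prod=2 -> inv=[7 5 3 7]
Step 2: demand=2,sold=2 ship[2->3]=3 ship[1->2]=2 ship[0->1]=5 prod=2 -> inv=[4 8 2 8]
Step 3: demand=2,sold=2 ship[2->3]=2 ship[1->2]=2 ship[0->1]=4 prod=2 -> inv=[2 10 2 8]
Step 4: demand=2,sold=2 ship[2->3]=2 ship[1->2]=2 ship[0->1]=2 prod=2 -> inv=[2 10 2 8]
Step 5: demand=2,sold=2 ship[2->3]=2 ship[1->2]=2 ship[0->1]=2 prod=2 -> inv=[2 10 2 8]
Step 6: demand=2,sold=2 ship[2->3]=2 ship[1->2]=2 ship[0->1]=2 prod=2 -> inv=[2 10 2 8]
Step 7: demand=2,sold=2 ship[2->3]=2 ship[1->2]=2 ship[0->1]=2 prod=2 -> inv=[2 10 2 8]
Step 8: demand=2,sold=2 ship[2->3]=2 ship[1->2]=2 ship[0->1]=2 prod=2 -> inv=[2 10 2 8]

2 10 2 8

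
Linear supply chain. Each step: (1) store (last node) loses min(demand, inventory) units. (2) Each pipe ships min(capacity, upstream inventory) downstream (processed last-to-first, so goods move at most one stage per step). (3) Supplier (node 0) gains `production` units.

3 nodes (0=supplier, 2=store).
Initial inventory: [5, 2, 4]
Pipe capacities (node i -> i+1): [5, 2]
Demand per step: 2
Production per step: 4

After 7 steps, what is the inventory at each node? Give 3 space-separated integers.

Step 1: demand=2,sold=2 ship[1->2]=2 ship[0->1]=5 prod=4 -> inv=[4 5 4]
Step 2: demand=2,sold=2 ship[1->2]=2 ship[0->1]=4 prod=4 -> inv=[4 7 4]
Step 3: demand=2,sold=2 ship[1->2]=2 ship[0->1]=4 prod=4 -> inv=[4 9 4]
Step 4: demand=2,sold=2 ship[1->2]=2 ship[0->1]=4 prod=4 -> inv=[4 11 4]
Step 5: demand=2,sold=2 ship[1->2]=2 ship[0->1]=4 prod=4 -> inv=[4 13 4]
Step 6: demand=2,sold=2 ship[1->2]=2 ship[0->1]=4 prod=4 -> inv=[4 15 4]
Step 7: demand=2,sold=2 ship[1->2]=2 ship[0->1]=4 prod=4 -> inv=[4 17 4]

4 17 4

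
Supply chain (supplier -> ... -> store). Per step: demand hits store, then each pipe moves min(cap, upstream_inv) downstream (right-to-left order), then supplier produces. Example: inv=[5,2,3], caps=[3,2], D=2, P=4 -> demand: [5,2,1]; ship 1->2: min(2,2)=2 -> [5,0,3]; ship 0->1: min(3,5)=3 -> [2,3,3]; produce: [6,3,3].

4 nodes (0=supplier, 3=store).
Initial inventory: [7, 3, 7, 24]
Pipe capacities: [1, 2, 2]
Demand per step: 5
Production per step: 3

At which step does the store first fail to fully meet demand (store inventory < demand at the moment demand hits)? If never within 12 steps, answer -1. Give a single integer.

Step 1: demand=5,sold=5 ship[2->3]=2 ship[1->2]=2 ship[0->1]=1 prod=3 -> [9 2 7 21]
Step 2: demand=5,sold=5 ship[2->3]=2 ship[1->2]=2 ship[0->1]=1 prod=3 -> [11 1 7 18]
Step 3: demand=5,sold=5 ship[2->3]=2 ship[1->2]=1 ship[0->1]=1 prod=3 -> [13 1 6 15]
Step 4: demand=5,sold=5 ship[2->3]=2 ship[1->2]=1 ship[0->1]=1 prod=3 -> [15 1 5 12]
Step 5: demand=5,sold=5 ship[2->3]=2 ship[1->2]=1 ship[0->1]=1 prod=3 -> [17 1 4 9]
Step 6: demand=5,sold=5 ship[2->3]=2 ship[1->2]=1 ship[0->1]=1 prod=3 -> [19 1 3 6]
Step 7: demand=5,sold=5 ship[2->3]=2 ship[1->2]=1 ship[0->1]=1 prod=3 -> [21 1 2 3]
Step 8: demand=5,sold=3 ship[2->3]=2 ship[1->2]=1 ship[0->1]=1 prod=3 -> [23 1 1 2]
Step 9: demand=5,sold=2 ship[2->3]=1 ship[1->2]=1 ship[0->1]=1 prod=3 -> [25 1 1 1]
Step 10: demand=5,sold=1 ship[2->3]=1 ship[1->2]=1 ship[0->1]=1 prod=3 -> [27 1 1 1]
Step 11: demand=5,sold=1 ship[2->3]=1 ship[1->2]=1 ship[0->1]=1 prod=3 -> [29 1 1 1]
Step 12: demand=5,sold=1 ship[2->3]=1 ship[1->2]=1 ship[0->1]=1 prod=3 -> [31 1 1 1]
First stockout at step 8

8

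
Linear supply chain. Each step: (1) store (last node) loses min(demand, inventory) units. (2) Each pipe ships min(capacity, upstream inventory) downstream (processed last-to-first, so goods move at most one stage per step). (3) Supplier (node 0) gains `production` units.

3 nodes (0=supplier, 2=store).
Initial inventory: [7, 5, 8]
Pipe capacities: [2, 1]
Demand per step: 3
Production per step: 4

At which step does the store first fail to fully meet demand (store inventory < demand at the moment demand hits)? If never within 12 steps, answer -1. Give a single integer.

Step 1: demand=3,sold=3 ship[1->2]=1 ship[0->1]=2 prod=4 -> [9 6 6]
Step 2: demand=3,sold=3 ship[1->2]=1 ship[0->1]=2 prod=4 -> [11 7 4]
Step 3: demand=3,sold=3 ship[1->2]=1 ship[0->1]=2 prod=4 -> [13 8 2]
Step 4: demand=3,sold=2 ship[1->2]=1 ship[0->1]=2 prod=4 -> [15 9 1]
Step 5: demand=3,sold=1 ship[1->2]=1 ship[0->1]=2 prod=4 -> [17 10 1]
Step 6: demand=3,sold=1 ship[1->2]=1 ship[0->1]=2 prod=4 -> [19 11 1]
Step 7: demand=3,sold=1 ship[1->2]=1 ship[0->1]=2 prod=4 -> [21 12 1]
Step 8: demand=3,sold=1 ship[1->2]=1 ship[0->1]=2 prod=4 -> [23 13 1]
Step 9: demand=3,sold=1 ship[1->2]=1 ship[0->1]=2 prod=4 -> [25 14 1]
Step 10: demand=3,sold=1 ship[1->2]=1 ship[0->1]=2 prod=4 -> [27 15 1]
Step 11: demand=3,sold=1 ship[1->2]=1 ship[0->1]=2 prod=4 -> [29 16 1]
Step 12: demand=3,sold=1 ship[1->2]=1 ship[0->1]=2 prod=4 -> [31 17 1]
First stockout at step 4

4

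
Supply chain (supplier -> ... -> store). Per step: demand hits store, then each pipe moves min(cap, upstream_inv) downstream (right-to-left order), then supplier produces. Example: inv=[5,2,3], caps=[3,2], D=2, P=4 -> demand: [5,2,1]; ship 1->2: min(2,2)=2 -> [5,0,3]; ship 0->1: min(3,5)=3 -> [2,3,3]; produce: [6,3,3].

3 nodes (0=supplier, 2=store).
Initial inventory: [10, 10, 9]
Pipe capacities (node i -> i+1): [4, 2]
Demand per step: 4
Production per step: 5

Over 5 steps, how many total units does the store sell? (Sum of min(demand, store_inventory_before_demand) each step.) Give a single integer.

Answer: 17

Derivation:
Step 1: sold=4 (running total=4) -> [11 12 7]
Step 2: sold=4 (running total=8) -> [12 14 5]
Step 3: sold=4 (running total=12) -> [13 16 3]
Step 4: sold=3 (running total=15) -> [14 18 2]
Step 5: sold=2 (running total=17) -> [15 20 2]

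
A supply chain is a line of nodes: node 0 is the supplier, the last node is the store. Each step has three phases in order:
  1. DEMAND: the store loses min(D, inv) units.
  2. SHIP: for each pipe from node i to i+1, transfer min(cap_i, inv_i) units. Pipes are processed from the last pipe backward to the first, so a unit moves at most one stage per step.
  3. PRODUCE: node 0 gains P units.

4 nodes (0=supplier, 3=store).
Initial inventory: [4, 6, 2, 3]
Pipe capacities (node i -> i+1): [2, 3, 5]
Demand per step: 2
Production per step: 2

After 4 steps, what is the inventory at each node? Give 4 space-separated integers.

Step 1: demand=2,sold=2 ship[2->3]=2 ship[1->2]=3 ship[0->1]=2 prod=2 -> inv=[4 5 3 3]
Step 2: demand=2,sold=2 ship[2->3]=3 ship[1->2]=3 ship[0->1]=2 prod=2 -> inv=[4 4 3 4]
Step 3: demand=2,sold=2 ship[2->3]=3 ship[1->2]=3 ship[0->1]=2 prod=2 -> inv=[4 3 3 5]
Step 4: demand=2,sold=2 ship[2->3]=3 ship[1->2]=3 ship[0->1]=2 prod=2 -> inv=[4 2 3 6]

4 2 3 6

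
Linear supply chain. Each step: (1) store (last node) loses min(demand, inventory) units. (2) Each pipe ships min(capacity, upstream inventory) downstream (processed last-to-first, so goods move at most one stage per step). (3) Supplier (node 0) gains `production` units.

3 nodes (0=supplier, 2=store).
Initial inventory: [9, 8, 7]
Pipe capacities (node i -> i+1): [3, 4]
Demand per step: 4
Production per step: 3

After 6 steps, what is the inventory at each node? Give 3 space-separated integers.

Step 1: demand=4,sold=4 ship[1->2]=4 ship[0->1]=3 prod=3 -> inv=[9 7 7]
Step 2: demand=4,sold=4 ship[1->2]=4 ship[0->1]=3 prod=3 -> inv=[9 6 7]
Step 3: demand=4,sold=4 ship[1->2]=4 ship[0->1]=3 prod=3 -> inv=[9 5 7]
Step 4: demand=4,sold=4 ship[1->2]=4 ship[0->1]=3 prod=3 -> inv=[9 4 7]
Step 5: demand=4,sold=4 ship[1->2]=4 ship[0->1]=3 prod=3 -> inv=[9 3 7]
Step 6: demand=4,sold=4 ship[1->2]=3 ship[0->1]=3 prod=3 -> inv=[9 3 6]

9 3 6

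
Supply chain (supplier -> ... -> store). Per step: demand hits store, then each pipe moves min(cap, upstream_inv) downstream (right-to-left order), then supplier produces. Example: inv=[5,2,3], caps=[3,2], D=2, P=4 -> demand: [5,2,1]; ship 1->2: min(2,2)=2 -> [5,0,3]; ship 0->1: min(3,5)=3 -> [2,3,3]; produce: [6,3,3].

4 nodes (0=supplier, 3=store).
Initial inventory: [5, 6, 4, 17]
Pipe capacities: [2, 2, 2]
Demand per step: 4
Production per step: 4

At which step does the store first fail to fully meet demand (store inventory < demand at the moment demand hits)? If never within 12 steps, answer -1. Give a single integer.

Step 1: demand=4,sold=4 ship[2->3]=2 ship[1->2]=2 ship[0->1]=2 prod=4 -> [7 6 4 15]
Step 2: demand=4,sold=4 ship[2->3]=2 ship[1->2]=2 ship[0->1]=2 prod=4 -> [9 6 4 13]
Step 3: demand=4,sold=4 ship[2->3]=2 ship[1->2]=2 ship[0->1]=2 prod=4 -> [11 6 4 11]
Step 4: demand=4,sold=4 ship[2->3]=2 ship[1->2]=2 ship[0->1]=2 prod=4 -> [13 6 4 9]
Step 5: demand=4,sold=4 ship[2->3]=2 ship[1->2]=2 ship[0->1]=2 prod=4 -> [15 6 4 7]
Step 6: demand=4,sold=4 ship[2->3]=2 ship[1->2]=2 ship[0->1]=2 prod=4 -> [17 6 4 5]
Step 7: demand=4,sold=4 ship[2->3]=2 ship[1->2]=2 ship[0->1]=2 prod=4 -> [19 6 4 3]
Step 8: demand=4,sold=3 ship[2->3]=2 ship[1->2]=2 ship[0->1]=2 prod=4 -> [21 6 4 2]
Step 9: demand=4,sold=2 ship[2->3]=2 ship[1->2]=2 ship[0->1]=2 prod=4 -> [23 6 4 2]
Step 10: demand=4,sold=2 ship[2->3]=2 ship[1->2]=2 ship[0->1]=2 prod=4 -> [25 6 4 2]
Step 11: demand=4,sold=2 ship[2->3]=2 ship[1->2]=2 ship[0->1]=2 prod=4 -> [27 6 4 2]
Step 12: demand=4,sold=2 ship[2->3]=2 ship[1->2]=2 ship[0->1]=2 prod=4 -> [29 6 4 2]
First stockout at step 8

8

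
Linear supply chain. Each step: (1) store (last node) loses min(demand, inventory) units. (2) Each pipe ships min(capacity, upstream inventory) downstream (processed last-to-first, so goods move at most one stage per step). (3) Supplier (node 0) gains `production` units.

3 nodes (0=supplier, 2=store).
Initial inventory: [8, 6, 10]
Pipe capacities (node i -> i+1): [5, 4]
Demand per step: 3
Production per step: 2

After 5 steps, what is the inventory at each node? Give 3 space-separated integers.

Step 1: demand=3,sold=3 ship[1->2]=4 ship[0->1]=5 prod=2 -> inv=[5 7 11]
Step 2: demand=3,sold=3 ship[1->2]=4 ship[0->1]=5 prod=2 -> inv=[2 8 12]
Step 3: demand=3,sold=3 ship[1->2]=4 ship[0->1]=2 prod=2 -> inv=[2 6 13]
Step 4: demand=3,sold=3 ship[1->2]=4 ship[0->1]=2 prod=2 -> inv=[2 4 14]
Step 5: demand=3,sold=3 ship[1->2]=4 ship[0->1]=2 prod=2 -> inv=[2 2 15]

2 2 15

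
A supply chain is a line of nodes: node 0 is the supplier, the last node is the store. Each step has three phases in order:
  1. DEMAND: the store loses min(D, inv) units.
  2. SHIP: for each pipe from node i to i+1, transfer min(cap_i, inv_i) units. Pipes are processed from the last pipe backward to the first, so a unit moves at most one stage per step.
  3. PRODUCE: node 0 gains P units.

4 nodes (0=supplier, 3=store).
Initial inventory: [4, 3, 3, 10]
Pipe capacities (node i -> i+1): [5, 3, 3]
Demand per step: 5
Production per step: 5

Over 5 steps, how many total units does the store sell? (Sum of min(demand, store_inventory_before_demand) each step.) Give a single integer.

Step 1: sold=5 (running total=5) -> [5 4 3 8]
Step 2: sold=5 (running total=10) -> [5 6 3 6]
Step 3: sold=5 (running total=15) -> [5 8 3 4]
Step 4: sold=4 (running total=19) -> [5 10 3 3]
Step 5: sold=3 (running total=22) -> [5 12 3 3]

Answer: 22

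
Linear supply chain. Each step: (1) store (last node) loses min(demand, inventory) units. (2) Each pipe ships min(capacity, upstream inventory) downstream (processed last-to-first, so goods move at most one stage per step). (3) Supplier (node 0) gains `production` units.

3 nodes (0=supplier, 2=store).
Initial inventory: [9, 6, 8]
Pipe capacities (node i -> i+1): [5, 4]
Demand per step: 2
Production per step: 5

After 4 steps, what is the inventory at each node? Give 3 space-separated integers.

Step 1: demand=2,sold=2 ship[1->2]=4 ship[0->1]=5 prod=5 -> inv=[9 7 10]
Step 2: demand=2,sold=2 ship[1->2]=4 ship[0->1]=5 prod=5 -> inv=[9 8 12]
Step 3: demand=2,sold=2 ship[1->2]=4 ship[0->1]=5 prod=5 -> inv=[9 9 14]
Step 4: demand=2,sold=2 ship[1->2]=4 ship[0->1]=5 prod=5 -> inv=[9 10 16]

9 10 16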